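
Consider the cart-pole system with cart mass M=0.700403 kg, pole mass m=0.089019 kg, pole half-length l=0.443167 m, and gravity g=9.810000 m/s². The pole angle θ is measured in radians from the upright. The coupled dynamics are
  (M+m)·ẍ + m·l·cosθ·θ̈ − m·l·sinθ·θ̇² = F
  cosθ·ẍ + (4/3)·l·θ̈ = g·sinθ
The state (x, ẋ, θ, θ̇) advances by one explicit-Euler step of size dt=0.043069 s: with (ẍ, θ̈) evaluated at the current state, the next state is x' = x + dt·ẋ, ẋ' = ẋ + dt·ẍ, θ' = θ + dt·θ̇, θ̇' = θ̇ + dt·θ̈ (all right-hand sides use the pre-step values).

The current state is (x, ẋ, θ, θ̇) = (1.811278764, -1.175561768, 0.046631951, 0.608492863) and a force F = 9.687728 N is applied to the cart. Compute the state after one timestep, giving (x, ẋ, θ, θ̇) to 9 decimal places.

sinθ=0.046615052, cosθ=0.998912928
temp = (F + m·l·θ̇²·sinθ)/(M+m) = (9.687728 + 0.000680906)/0.789422 = 12.272788073
θ̈ = (g·sinθ − cosθ·temp)/(l·(4/3 − m·cos²θ/(M+m))) = -21.814460336
ẍ = temp − m·l·θ̈·cosθ/(M+m) = 13.361750779
Euler: x'=1.811278764+0.043069·-1.175561768=1.760648494, ẋ'=-1.175561768+0.043069·13.361750779=-0.600084524
       θ'=0.046631951+0.043069·0.608492863=0.072839130, θ̇'=0.608492863+0.043069·-21.814460336=-0.331034129

(1.760648494, -0.600084524, 0.072839130, -0.331034129)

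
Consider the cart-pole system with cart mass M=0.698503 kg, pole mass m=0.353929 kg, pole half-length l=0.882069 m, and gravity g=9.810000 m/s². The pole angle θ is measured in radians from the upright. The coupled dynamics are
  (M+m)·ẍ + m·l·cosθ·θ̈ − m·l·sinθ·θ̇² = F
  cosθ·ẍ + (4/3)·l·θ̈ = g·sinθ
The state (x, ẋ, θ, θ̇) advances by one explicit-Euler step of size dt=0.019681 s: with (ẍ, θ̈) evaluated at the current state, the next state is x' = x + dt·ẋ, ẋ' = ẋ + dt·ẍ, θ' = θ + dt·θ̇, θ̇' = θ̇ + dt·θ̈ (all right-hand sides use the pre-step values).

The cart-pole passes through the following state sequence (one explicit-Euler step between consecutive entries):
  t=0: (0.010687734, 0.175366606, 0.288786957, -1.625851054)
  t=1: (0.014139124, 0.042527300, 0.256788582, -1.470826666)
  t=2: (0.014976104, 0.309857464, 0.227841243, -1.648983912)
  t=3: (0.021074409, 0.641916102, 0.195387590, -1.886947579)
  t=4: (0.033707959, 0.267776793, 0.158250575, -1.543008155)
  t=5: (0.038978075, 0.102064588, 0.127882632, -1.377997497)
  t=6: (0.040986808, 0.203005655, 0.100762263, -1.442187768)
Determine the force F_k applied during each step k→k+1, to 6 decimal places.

step 0→1:
  ẍ = (ẋ'−ẋ)/dt = (0.042527300−0.175366606)/0.019681 = -6.749622
  θ̈ = (θ̇'−θ̇)/dt = (-1.470826666−-1.625851054)/0.019681 = 7.876855
  sinθ=0.284790, cosθ=0.958590
  F = (M+m)·ẍ + m·l·cosθ·θ̈ − m·l·sinθ·θ̇² = -7.103518 + 2.357244 − 0.235020 = -4.981294
step 1→2:
  ẍ = (ẋ'−ẋ)/dt = (0.309857464−0.042527300)/0.019681 = 13.583160
  θ̈ = (θ̇'−θ̇)/dt = (-1.648983912−-1.470826666)/0.019681 = -9.052246
  sinθ=0.253976, cosθ=0.967211
  F = (M+m)·ẍ + m·l·cosθ·θ̈ − m·l·sinθ·θ̇² = 14.295352 + -2.733355 − 0.171528 = 11.390469
step 2→3:
  ẍ = (ẋ'−ẋ)/dt = (0.641916102−0.309857464)/0.019681 = 16.872041
  θ̈ = (θ̇'−θ̇)/dt = (-1.886947579−-1.648983912)/0.019681 = -12.091035
  sinθ=0.225875, cosθ=0.974156
  F = (M+m)·ẍ + m·l·cosθ·θ̈ − m·l·sinθ·θ̇² = 17.756676 + -3.677146 − 0.191743 = 13.887787
step 3→4:
  ẍ = (ẋ'−ẋ)/dt = (0.267776793−0.641916102)/0.019681 = -19.010178
  θ̈ = (θ̇'−θ̇)/dt = (-1.543008155−-1.886947579)/0.019681 = 17.475709
  sinθ=0.194147, cosθ=0.980972
  F = (M+m)·ẍ + m·l·cosθ·θ̈ − m·l·sinθ·θ̇² = -20.006919 + 5.351929 − 0.215808 = -14.870799
step 4→5:
  ẍ = (ẋ'−ẋ)/dt = (0.102064588−0.267776793)/0.019681 = -8.419908
  θ̈ = (θ̇'−θ̇)/dt = (-1.377997497−-1.543008155)/0.019681 = 8.384262
  sinθ=0.157591, cosθ=0.987504
  F = (M+m)·ẍ + m·l·cosθ·θ̈ − m·l·sinθ·θ̇² = -8.861380 + 2.584774 − 0.117135 = -6.393741
step 5→6:
  ẍ = (ẋ'−ẋ)/dt = (0.203005655−0.102064588)/0.019681 = 5.128859
  θ̈ = (θ̇'−θ̇)/dt = (-1.442187768−-1.377997497)/0.019681 = -3.261535
  sinθ=0.127534, cosθ=0.991834
  F = (M+m)·ẍ + m·l·cosθ·θ̈ − m·l·sinθ·θ̇² = 5.397775 + -1.009903 − 0.075604 = 4.312268

F_0 = -4.981294 N
F_1 = 11.390469 N
F_2 = 13.887787 N
F_3 = -14.870799 N
F_4 = -6.393741 N
F_5 = 4.312268 N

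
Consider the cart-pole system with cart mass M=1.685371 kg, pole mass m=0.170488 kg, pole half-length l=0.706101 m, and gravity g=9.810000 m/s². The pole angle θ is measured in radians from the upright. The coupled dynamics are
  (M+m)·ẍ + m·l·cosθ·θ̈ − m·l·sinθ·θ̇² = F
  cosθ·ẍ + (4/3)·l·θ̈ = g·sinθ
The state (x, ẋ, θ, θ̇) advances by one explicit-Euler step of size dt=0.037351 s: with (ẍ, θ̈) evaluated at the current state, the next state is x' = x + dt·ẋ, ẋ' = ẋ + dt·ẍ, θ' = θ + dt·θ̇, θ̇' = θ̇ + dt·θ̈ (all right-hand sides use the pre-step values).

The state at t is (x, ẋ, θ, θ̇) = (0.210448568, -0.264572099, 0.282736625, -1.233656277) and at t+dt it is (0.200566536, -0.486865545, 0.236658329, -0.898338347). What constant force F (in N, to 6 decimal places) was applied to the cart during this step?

ẍ = (ẋ'−ẋ)/dt = (-0.486865545−-0.264572099)/0.037351 = -5.951472
θ̈ = (θ̇'−θ̇)/dt = (-0.898338347−-1.233656277)/0.037351 = 8.977482
sinθ=0.278985, cosθ=0.960296
F = (M+m)·ẍ + m·l·cosθ·θ̈ − m·l·sinθ·θ̇² = -11.045094 + 1.037815 − 0.051113 = -10.058391

F = -10.058391 N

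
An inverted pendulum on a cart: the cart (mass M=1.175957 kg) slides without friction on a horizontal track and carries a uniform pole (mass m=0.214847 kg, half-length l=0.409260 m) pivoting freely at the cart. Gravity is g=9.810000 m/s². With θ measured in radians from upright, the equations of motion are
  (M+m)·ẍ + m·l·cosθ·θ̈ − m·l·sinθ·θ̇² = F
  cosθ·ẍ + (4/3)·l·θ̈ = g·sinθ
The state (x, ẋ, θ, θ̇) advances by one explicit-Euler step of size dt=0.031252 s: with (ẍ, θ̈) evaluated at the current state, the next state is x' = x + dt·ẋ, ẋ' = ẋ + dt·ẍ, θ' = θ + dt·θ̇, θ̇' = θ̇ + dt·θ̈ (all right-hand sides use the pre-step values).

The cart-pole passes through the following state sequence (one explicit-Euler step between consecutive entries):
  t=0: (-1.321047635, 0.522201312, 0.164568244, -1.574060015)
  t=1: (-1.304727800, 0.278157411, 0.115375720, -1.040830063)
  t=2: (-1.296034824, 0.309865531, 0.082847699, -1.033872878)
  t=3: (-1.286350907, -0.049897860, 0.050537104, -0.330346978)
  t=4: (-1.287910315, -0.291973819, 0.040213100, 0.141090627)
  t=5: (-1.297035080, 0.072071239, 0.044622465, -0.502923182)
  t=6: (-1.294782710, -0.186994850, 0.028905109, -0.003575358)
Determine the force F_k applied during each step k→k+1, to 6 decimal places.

step 0→1:
  ẍ = (ẋ'−ẋ)/dt = (0.278157411−0.522201312)/0.031252 = -7.808905
  θ̈ = (θ̇'−θ̇)/dt = (-1.040830063−-1.574060015)/0.031252 = 17.062266
  sinθ=0.163826, cosθ=0.986489
  F = (M+m)·ẍ + m·l·cosθ·θ̈ − m·l·sinθ·θ̇² = -10.860656 + 1.479986 − 0.035691 = -9.416361
step 1→2:
  ẍ = (ẋ'−ẋ)/dt = (0.309865531−0.278157411)/0.031252 = 1.014595
  θ̈ = (θ̇'−θ̇)/dt = (-1.033872878−-1.040830063)/0.031252 = 0.222616
  sinθ=0.115120, cosθ=0.993352
  F = (M+m)·ẍ + m·l·cosθ·θ̈ − m·l·sinθ·θ̇² = 1.411103 + 0.019444 − 0.010966 = 1.419581
step 2→3:
  ẍ = (ẋ'−ẋ)/dt = (-0.049897860−0.309865531)/0.031252 = -11.511692
  θ̈ = (θ̇'−θ̇)/dt = (-0.330346978−-1.033872878)/0.031252 = 22.511388
  sinθ=0.082753, cosθ=0.996570
  F = (M+m)·ẍ + m·l·cosθ·θ̈ − m·l·sinθ·θ̇² = -16.010507 + 1.972599 − 0.007778 = -14.045686
step 3→4:
  ẍ = (ẋ'−ẋ)/dt = (-0.291973819−-0.049897860)/0.031252 = -7.745935
  θ̈ = (θ̇'−θ̇)/dt = (0.141090627−-0.330346978)/0.031252 = 15.085038
  sinθ=0.050516, cosθ=0.998723
  F = (M+m)·ẍ + m·l·cosθ·θ̈ − m·l·sinθ·θ̇² = -10.773077 + 1.324708 − 0.000485 = -9.448854
step 4→5:
  ẍ = (ẋ'−ẋ)/dt = (0.072071239−-0.291973819)/0.031252 = 11.648696
  θ̈ = (θ̇'−θ̇)/dt = (-0.502923182−0.141090627)/0.031252 = -20.607123
  sinθ=0.040202, cosθ=0.999192
  F = (M+m)·ẍ + m·l·cosθ·θ̈ − m·l·sinθ·θ̇² = 16.201053 + -1.810484 − 0.000070 = 14.390499
step 5→6:
  ẍ = (ẋ'−ẋ)/dt = (-0.186994850−0.072071239)/0.031252 = -8.289584
  θ̈ = (θ̇'−θ̇)/dt = (-0.003575358−-0.502923182)/0.031252 = 15.978108
  sinθ=0.044608, cosθ=0.999005
  F = (M+m)·ẍ + m·l·cosθ·θ̈ − m·l·sinθ·θ̇² = -11.529187 + 1.403529 − 0.000992 = -10.126650

F_0 = -9.416361 N
F_1 = 1.419581 N
F_2 = -14.045686 N
F_3 = -9.448854 N
F_4 = 14.390499 N
F_5 = -10.126650 N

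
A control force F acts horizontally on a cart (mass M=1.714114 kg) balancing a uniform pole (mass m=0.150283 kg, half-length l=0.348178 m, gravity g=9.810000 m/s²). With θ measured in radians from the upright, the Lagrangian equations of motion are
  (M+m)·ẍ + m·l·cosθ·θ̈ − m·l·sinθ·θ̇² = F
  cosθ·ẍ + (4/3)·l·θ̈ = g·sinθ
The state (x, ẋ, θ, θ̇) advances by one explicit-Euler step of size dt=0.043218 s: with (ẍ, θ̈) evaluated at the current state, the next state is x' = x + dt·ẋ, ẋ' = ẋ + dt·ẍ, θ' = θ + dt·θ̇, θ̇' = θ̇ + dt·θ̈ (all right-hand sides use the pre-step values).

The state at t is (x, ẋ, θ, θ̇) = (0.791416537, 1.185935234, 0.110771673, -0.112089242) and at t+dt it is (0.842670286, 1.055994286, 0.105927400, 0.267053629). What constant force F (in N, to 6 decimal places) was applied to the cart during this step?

F = -5.149417 N

ẍ = (ẋ'−ẋ)/dt = (1.055994286−1.185935234)/0.043218 = -3.006640
θ̈ = (θ̇'−θ̇)/dt = (0.267053629−-0.112089242)/0.043218 = 8.772800
sinθ=0.110545, cosθ=0.993871
F = (M+m)·ẍ + m·l·cosθ·θ̈ − m·l·sinθ·θ̇² = -5.605570 + 0.456225 − 0.000073 = -5.149417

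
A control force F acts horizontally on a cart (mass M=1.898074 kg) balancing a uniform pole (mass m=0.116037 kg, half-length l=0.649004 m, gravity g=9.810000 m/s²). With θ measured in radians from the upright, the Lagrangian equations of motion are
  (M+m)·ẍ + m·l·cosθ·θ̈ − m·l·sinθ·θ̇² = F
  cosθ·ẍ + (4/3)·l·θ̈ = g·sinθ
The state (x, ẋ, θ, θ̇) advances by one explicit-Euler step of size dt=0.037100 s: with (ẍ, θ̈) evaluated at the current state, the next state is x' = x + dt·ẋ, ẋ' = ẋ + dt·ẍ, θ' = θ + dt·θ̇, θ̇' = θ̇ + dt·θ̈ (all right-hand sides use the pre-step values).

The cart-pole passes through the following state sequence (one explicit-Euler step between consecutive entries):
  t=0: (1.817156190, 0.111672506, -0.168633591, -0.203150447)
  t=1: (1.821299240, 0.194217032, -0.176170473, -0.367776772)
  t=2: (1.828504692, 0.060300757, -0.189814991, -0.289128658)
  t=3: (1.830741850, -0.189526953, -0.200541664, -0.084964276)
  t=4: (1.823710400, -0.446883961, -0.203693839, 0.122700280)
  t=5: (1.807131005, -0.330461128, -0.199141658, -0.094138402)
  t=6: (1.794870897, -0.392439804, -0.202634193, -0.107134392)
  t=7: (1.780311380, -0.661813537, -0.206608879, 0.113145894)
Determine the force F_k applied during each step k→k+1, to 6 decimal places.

F_0 = 4.152326 N
F_1 = -7.111181 N
F_2 = -13.154650 N
F_3 = -13.558385 N
F_4 = 5.889618 N
F_5 = -3.390469 N
F_6 = -14.185784 N

step 0→1:
  ẍ = (ẋ'−ẋ)/dt = (0.194217032−0.111672506)/0.037100 = 2.224920
  θ̈ = (θ̇'−θ̇)/dt = (-0.367776772−-0.203150447)/0.037100 = -4.437367
  sinθ=-0.167835, cosθ=0.985815
  F = (M+m)·ẍ + m·l·cosθ·θ̈ − m·l·sinθ·θ̇² = 4.481236 + -0.329431 − -0.000522 = 4.152326
step 1→2:
  ẍ = (ẋ'−ẋ)/dt = (0.060300757−0.194217032)/0.037100 = -3.609603
  θ̈ = (θ̇'−θ̇)/dt = (-0.289128658−-0.367776772)/0.037100 = 2.119895
  sinθ=-0.175261, cosθ=0.984522
  F = (M+m)·ẍ + m·l·cosθ·θ̈ − m·l·sinθ·θ̇² = -7.270141 + 0.157175 − -0.001785 = -7.111181
step 2→3:
  ẍ = (ẋ'−ẋ)/dt = (-0.189526953−0.060300757)/0.037100 = -6.733901
  θ̈ = (θ̇'−θ̇)/dt = (-0.084964276−-0.289128658)/0.037100 = 5.503083
  sinθ=-0.188677, cosθ=0.982039
  F = (M+m)·ẍ + m·l·cosθ·θ̈ − m·l·sinθ·θ̇² = -13.562823 + 0.406985 − -0.001188 = -13.154650
step 3→4:
  ẍ = (ẋ'−ẋ)/dt = (-0.446883961−-0.189526953)/0.037100 = -6.936847
  θ̈ = (θ̇'−θ̇)/dt = (0.122700280−-0.084964276)/0.037100 = 5.597427
  sinθ=-0.199200, cosθ=0.979959
  F = (M+m)·ẍ + m·l·cosθ·θ̈ − m·l·sinθ·θ̇² = -13.971579 + 0.413086 − -0.000108 = -13.558385
step 4→5:
  ẍ = (ẋ'−ẋ)/dt = (-0.330461128−-0.446883961)/0.037100 = 3.138082
  θ̈ = (θ̇'−θ̇)/dt = (-0.094138402−0.122700280)/0.037100 = -5.844708
  sinθ=-0.202288, cosθ=0.979326
  F = (M+m)·ẍ + m·l·cosθ·θ̈ − m·l·sinθ·θ̇² = 6.320445 + -0.431056 − -0.000229 = 5.889618
step 5→6:
  ẍ = (ẋ'−ẋ)/dt = (-0.392439804−-0.330461128)/0.037100 = -1.670584
  θ̈ = (θ̇'−θ̇)/dt = (-0.107134392−-0.094138402)/0.037100 = -0.350296
  sinθ=-0.197828, cosθ=0.980237
  F = (M+m)·ẍ + m·l·cosθ·θ̈ − m·l·sinθ·θ̇² = -3.364742 + -0.025859 − -0.000132 = -3.390469
step 6→7:
  ẍ = (ẋ'−ẋ)/dt = (-0.661813537−-0.392439804)/0.037100 = -7.260748
  θ̈ = (θ̇'−θ̇)/dt = (0.113145894−-0.107134392)/0.037100 = 5.937474
  sinθ=-0.201250, cosθ=0.979540
  F = (M+m)·ẍ + m·l·cosθ·θ̈ − m·l·sinθ·θ̇² = -14.623951 + 0.437994 − -0.000174 = -14.185784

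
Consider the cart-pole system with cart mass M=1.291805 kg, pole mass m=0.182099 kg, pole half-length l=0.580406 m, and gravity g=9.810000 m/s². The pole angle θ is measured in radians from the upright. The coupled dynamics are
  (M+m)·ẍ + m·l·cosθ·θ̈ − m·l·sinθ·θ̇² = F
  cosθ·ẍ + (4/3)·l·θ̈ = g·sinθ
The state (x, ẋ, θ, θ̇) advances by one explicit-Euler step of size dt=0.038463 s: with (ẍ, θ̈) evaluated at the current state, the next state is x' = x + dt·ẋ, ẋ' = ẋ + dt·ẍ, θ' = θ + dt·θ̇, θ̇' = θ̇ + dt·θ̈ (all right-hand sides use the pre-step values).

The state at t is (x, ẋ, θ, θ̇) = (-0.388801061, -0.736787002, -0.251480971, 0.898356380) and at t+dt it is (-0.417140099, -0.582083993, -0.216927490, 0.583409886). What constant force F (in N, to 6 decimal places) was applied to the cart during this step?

F = 5.111242 N

ẍ = (ẋ'−ẋ)/dt = (-0.582083993−-0.736787002)/0.038463 = 4.022125
θ̈ = (θ̇'−θ̇)/dt = (0.583409886−0.898356380)/0.038463 = -8.188298
sinθ=-0.248839, cosθ=0.968545
F = (M+m)·ẍ + m·l·cosθ·θ̈ − m·l·sinθ·θ̇² = 5.928227 + -0.838210 − -0.021225 = 5.111242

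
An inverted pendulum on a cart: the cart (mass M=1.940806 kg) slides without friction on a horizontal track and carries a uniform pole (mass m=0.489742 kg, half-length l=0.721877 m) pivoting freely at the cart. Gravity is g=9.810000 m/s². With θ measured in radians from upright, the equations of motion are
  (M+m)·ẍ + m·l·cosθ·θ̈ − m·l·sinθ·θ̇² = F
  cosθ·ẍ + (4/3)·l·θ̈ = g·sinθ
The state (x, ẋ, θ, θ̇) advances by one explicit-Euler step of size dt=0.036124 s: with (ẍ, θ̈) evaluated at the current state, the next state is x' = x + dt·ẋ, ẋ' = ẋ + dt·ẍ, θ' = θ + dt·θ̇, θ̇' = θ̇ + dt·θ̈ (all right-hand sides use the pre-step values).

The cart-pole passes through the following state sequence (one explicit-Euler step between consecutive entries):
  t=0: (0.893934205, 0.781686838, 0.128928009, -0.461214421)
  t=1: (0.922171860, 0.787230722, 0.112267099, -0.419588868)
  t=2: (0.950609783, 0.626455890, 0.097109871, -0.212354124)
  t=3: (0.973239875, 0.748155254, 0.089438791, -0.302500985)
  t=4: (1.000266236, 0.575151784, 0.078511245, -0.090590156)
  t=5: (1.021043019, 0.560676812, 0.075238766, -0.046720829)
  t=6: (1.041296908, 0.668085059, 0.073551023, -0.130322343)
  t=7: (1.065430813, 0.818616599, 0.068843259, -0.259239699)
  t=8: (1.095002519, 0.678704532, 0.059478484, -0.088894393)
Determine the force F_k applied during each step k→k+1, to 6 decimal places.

step 0→1:
  ẍ = (ẋ'−ẋ)/dt = (0.787230722−0.781686838)/0.036124 = 0.153468
  θ̈ = (θ̇'−θ̇)/dt = (-0.419588868−-0.461214421)/0.036124 = 1.152296
  sinθ=0.128571, cosθ=0.991700
  F = (M+m)·ẍ + m·l·cosθ·θ̈ − m·l·sinθ·θ̇² = 0.373012 + 0.403994 − 0.009669 = 0.767337
step 1→2:
  ẍ = (ẋ'−ẋ)/dt = (0.626455890−0.787230722)/0.036124 = -4.450638
  θ̈ = (θ̇'−θ̇)/dt = (-0.212354124−-0.419588868)/0.036124 = 5.736761
  sinθ=0.112031, cosθ=0.993705
  F = (M+m)·ẍ + m·l·cosθ·θ̈ − m·l·sinθ·θ̇² = -10.817488 + 2.015369 − 0.006973 = -8.809092
step 2→3:
  ẍ = (ẋ'−ẋ)/dt = (0.748155254−0.626455890)/0.036124 = 3.368934
  θ̈ = (θ̇'−θ̇)/dt = (-0.302500985−-0.212354124)/0.036124 = -2.495484
  sinθ=0.096957, cosθ=0.995289
  F = (M+m)·ẍ + m·l·cosθ·θ̈ − m·l·sinθ·θ̇² = 8.188355 + -0.878081 − 0.001546 = 7.308729
step 3→4:
  ẍ = (ẋ'−ẋ)/dt = (0.575151784−0.748155254)/0.036124 = -4.789156
  θ̈ = (θ̇'−θ̇)/dt = (-0.090590156−-0.302500985)/0.036124 = 5.866206
  sinθ=0.089320, cosθ=0.996003
  F = (M+m)·ẍ + m·l·cosθ·θ̈ − m·l·sinθ·θ̇² = -11.640273 + 2.065611 − 0.002890 = -9.577552
step 4→5:
  ẍ = (ẋ'−ẋ)/dt = (0.560676812−0.575151784)/0.036124 = -0.400702
  θ̈ = (θ̇'−θ̇)/dt = (-0.046720829−-0.090590156)/0.036124 = 1.214409
  sinθ=0.078431, cosθ=0.996920
  F = (M+m)·ẍ + m·l·cosθ·θ̈ − m·l·sinθ·θ̇² = -0.973926 + 0.428012 − 0.000228 = -0.546142
step 5→6:
  ẍ = (ẋ'−ẋ)/dt = (0.668085059−0.560676812)/0.036124 = 2.973321
  θ̈ = (θ̇'−θ̇)/dt = (-0.130322343−-0.046720829)/0.036124 = -2.314293
  sinθ=0.075168, cosθ=0.997171
  F = (M+m)·ẍ + m·l·cosθ·θ̈ − m·l·sinθ·θ̇² = 7.226799 + -0.815865 − 0.000058 = 6.410876
step 6→7:
  ẍ = (ẋ'−ẋ)/dt = (0.818616599−0.668085059)/0.036124 = 4.167078
  θ̈ = (θ̇'−θ̇)/dt = (-0.259239699−-0.130322343)/0.036124 = -3.568745
  sinθ=0.073485, cosθ=0.997296
  F = (M+m)·ẍ + m·l·cosθ·θ̈ − m·l·sinθ·θ̇² = 10.128284 + -1.258260 − 0.000441 = 8.869583
step 7→8:
  ẍ = (ẋ'−ẋ)/dt = (0.678704532−0.818616599)/0.036124 = -3.873106
  θ̈ = (θ̇'−θ̇)/dt = (-0.088894393−-0.259239699)/0.036124 = 4.715572
  sinθ=0.068789, cosθ=0.997631
  F = (M+m)·ẍ + m·l·cosθ·θ̈ − m·l·sinθ·θ̇² = -9.413769 + 1.663163 − 0.001634 = -7.752240

F_0 = 0.767337 N
F_1 = -8.809092 N
F_2 = 7.308729 N
F_3 = -9.577552 N
F_4 = -0.546142 N
F_5 = 6.410876 N
F_6 = 8.869583 N
F_7 = -7.752240 N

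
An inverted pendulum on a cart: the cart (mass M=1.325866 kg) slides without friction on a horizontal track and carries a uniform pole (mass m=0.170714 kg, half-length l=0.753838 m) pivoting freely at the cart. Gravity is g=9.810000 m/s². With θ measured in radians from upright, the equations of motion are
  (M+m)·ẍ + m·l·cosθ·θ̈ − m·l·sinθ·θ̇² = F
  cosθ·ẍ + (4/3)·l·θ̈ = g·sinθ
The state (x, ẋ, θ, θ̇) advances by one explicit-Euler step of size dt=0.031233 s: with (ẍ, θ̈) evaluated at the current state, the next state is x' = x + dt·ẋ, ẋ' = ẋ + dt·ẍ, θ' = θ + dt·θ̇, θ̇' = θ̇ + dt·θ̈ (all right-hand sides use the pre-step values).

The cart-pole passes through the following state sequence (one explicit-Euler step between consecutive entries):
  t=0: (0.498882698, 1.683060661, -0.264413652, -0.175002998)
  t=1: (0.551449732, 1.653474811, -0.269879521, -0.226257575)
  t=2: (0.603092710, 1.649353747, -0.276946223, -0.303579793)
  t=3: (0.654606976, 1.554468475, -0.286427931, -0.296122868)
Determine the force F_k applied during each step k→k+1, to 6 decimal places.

step 0→1:
  ẍ = (ẋ'−ẋ)/dt = (1.653474811−1.683060661)/0.031233 = -0.947263
  θ̈ = (θ̇'−θ̇)/dt = (-0.226257575−-0.175002998)/0.031233 = -1.641039
  sinθ=-0.261343, cosθ=0.965246
  F = (M+m)·ẍ + m·l·cosθ·θ̈ − m·l·sinθ·θ̇² = -1.417654 + -0.203847 − -0.001030 = -1.620471
step 1→2:
  ẍ = (ẋ'−ẋ)/dt = (1.649353747−1.653474811)/0.031233 = -0.131946
  θ̈ = (θ̇'−θ̇)/dt = (-0.303579793−-0.226257575)/0.031233 = -2.475658
  sinθ=-0.266615, cosθ=0.963803
  F = (M+m)·ẍ + m·l·cosθ·θ̈ − m·l·sinθ·θ̇² = -0.197467 + -0.307062 − -0.001756 = -0.502773
step 2→3:
  ẍ = (ẋ'−ẋ)/dt = (1.554468475−1.649353747)/0.031233 = -3.037981
  θ̈ = (θ̇'−θ̇)/dt = (-0.296122868−-0.303579793)/0.031233 = 0.238751
  sinθ=-0.273420, cosθ=0.961895
  F = (M+m)·ẍ + m·l·cosθ·θ̈ − m·l·sinθ·θ̇² = -4.546582 + 0.029554 − -0.003243 = -4.513785

F_0 = -1.620471 N
F_1 = -0.502773 N
F_2 = -4.513785 N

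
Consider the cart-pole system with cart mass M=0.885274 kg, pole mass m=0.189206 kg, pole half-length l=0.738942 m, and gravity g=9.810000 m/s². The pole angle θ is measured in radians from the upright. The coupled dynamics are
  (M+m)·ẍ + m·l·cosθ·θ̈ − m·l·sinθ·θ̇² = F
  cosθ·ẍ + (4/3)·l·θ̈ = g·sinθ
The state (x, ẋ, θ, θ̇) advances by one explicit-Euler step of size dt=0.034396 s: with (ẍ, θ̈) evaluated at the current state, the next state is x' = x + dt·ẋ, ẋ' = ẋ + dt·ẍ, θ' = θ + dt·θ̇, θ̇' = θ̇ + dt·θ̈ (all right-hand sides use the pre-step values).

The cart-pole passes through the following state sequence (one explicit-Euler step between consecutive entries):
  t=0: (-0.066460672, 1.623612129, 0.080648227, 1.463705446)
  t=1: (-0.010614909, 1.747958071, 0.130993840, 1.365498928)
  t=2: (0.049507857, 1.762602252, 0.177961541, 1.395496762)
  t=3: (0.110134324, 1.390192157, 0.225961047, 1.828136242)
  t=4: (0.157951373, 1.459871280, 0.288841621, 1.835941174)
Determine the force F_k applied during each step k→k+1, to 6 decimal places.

step 0→1:
  ẍ = (ẋ'−ẋ)/dt = (1.747958071−1.623612129)/0.034396 = 3.615128
  θ̈ = (θ̇'−θ̇)/dt = (1.365498928−1.463705446)/0.034396 = -2.855173
  sinθ=0.080561, cosθ=0.996750
  F = (M+m)·ẍ + m·l·cosθ·θ̈ − m·l·sinθ·θ̇² = 3.884383 + -0.397891 − 0.024131 = 3.462361
step 1→2:
  ẍ = (ẋ'−ẋ)/dt = (1.762602252−1.747958071)/0.034396 = 0.425752
  θ̈ = (θ̇'−θ̇)/dt = (1.395496762−1.365498928)/0.034396 = 0.872131
  sinθ=0.130620, cosθ=0.991433
  F = (M+m)·ẍ + m·l·cosθ·θ̈ − m·l·sinθ·θ̇² = 0.457462 + 0.120890 − 0.034051 = 0.544301
step 2→3:
  ẍ = (ẋ'−ẋ)/dt = (1.390192157−1.762602252)/0.034396 = -10.827134
  θ̈ = (θ̇'−θ̇)/dt = (1.828136242−1.395496762)/0.034396 = 12.578192
  sinθ=0.177024, cosθ=0.984207
  F = (M+m)·ẍ + m·l·cosθ·θ̈ − m·l·sinθ·θ̇² = -11.633539 + 1.730811 − 0.048199 = -9.950926
step 3→4:
  ẍ = (ẋ'−ẋ)/dt = (1.459871280−1.390192157)/0.034396 = 2.025791
  θ̈ = (θ̇'−θ̇)/dt = (1.835941174−1.828136242)/0.034396 = 0.226914
  sinθ=0.224043, cosθ=0.974579
  F = (M+m)·ẍ + m·l·cosθ·θ̈ − m·l·sinθ·θ̇² = 2.176672 + 0.030919 − 0.104687 = 2.102904

F_0 = 3.462361 N
F_1 = 0.544301 N
F_2 = -9.950926 N
F_3 = 2.102904 N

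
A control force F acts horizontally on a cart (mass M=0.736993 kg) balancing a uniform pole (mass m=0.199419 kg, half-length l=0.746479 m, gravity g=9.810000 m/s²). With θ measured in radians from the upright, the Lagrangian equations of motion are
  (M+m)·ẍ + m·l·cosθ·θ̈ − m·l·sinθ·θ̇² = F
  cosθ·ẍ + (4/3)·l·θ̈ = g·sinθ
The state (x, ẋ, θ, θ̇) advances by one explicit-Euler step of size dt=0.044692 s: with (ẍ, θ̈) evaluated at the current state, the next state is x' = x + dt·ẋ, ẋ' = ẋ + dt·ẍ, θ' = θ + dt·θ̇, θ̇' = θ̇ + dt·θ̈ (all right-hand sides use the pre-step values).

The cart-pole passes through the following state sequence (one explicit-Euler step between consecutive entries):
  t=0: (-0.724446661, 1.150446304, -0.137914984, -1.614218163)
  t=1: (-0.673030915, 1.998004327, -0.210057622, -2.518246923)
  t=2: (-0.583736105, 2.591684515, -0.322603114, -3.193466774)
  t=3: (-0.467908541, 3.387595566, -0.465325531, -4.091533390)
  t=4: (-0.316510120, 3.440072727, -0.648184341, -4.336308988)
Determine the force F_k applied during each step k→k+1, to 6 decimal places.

step 0→1:
  ẍ = (ẋ'−ẋ)/dt = (1.998004327−1.150446304)/0.044692 = 18.964424
  θ̈ = (θ̇'−θ̇)/dt = (-2.518246923−-1.614218163)/0.044692 = -20.227977
  sinθ=-0.137478, cosθ=0.990505
  F = (M+m)·ẍ + m·l·cosθ·θ̈ − m·l·sinθ·θ̇² = 17.758514 + -2.982587 − -0.053326 = 14.829253
step 1→2:
  ẍ = (ẋ'−ẋ)/dt = (2.591684515−1.998004327)/0.044692 = 13.283813
  θ̈ = (θ̇'−θ̇)/dt = (-3.193466774−-2.518246923)/0.044692 = -15.108293
  sinθ=-0.208516, cosθ=0.978019
  F = (M+m)·ẍ + m·l·cosθ·θ̈ − m·l·sinθ·θ̇² = 12.439122 + -2.199616 − -0.196843 = 10.436350
step 2→3:
  ẍ = (ẋ'−ẋ)/dt = (3.387595566−2.591684515)/0.044692 = 17.808804
  θ̈ = (θ̇'−θ̇)/dt = (-4.091533390−-3.193466774)/0.044692 = -20.094572
  sinθ=-0.317036, cosθ=0.948413
  F = (M+m)·ẍ + m·l·cosθ·θ̈ − m·l·sinθ·θ̇² = 16.676377 + -2.837008 − -0.481303 = 14.320672
step 3→4:
  ẍ = (ẋ'−ẋ)/dt = (3.440072727−3.387595566)/0.044692 = 1.174196
  θ̈ = (θ̇'−θ̇)/dt = (-4.336308988−-4.091533390)/0.044692 = -5.476944
  sinθ=-0.448714, cosθ=0.893676
  F = (M+m)·ẍ + m·l·cosθ·θ̈ − m·l·sinθ·θ̇² = 1.099531 + -0.728622 − -1.118216 = 1.489125

F_0 = 14.829253 N
F_1 = 10.436350 N
F_2 = 14.320672 N
F_3 = 1.489125 N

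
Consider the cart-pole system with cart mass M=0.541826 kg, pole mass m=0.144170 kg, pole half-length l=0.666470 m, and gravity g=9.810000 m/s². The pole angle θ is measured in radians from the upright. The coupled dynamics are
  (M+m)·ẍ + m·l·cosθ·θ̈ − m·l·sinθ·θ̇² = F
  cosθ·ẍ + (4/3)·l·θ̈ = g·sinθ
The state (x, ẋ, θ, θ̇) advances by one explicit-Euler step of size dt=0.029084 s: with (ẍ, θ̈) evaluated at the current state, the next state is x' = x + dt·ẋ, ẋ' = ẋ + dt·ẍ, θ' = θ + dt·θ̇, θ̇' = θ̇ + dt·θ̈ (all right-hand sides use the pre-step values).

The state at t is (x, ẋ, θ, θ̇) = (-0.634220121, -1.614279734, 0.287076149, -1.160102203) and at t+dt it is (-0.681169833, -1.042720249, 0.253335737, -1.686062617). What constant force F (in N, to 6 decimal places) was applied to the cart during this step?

F = 11.778087 N

ẍ = (ẋ'−ẋ)/dt = (-1.042720249−-1.614279734)/0.029084 = 19.652025
θ̈ = (θ̇'−θ̇)/dt = (-1.686062617−-1.160102203)/0.029084 = -18.084184
sinθ=0.283149, cosθ=0.959076
F = (M+m)·ẍ + m·l·cosθ·θ̈ − m·l·sinθ·θ̇² = 13.481210 + -1.666508 − 0.036615 = 11.778087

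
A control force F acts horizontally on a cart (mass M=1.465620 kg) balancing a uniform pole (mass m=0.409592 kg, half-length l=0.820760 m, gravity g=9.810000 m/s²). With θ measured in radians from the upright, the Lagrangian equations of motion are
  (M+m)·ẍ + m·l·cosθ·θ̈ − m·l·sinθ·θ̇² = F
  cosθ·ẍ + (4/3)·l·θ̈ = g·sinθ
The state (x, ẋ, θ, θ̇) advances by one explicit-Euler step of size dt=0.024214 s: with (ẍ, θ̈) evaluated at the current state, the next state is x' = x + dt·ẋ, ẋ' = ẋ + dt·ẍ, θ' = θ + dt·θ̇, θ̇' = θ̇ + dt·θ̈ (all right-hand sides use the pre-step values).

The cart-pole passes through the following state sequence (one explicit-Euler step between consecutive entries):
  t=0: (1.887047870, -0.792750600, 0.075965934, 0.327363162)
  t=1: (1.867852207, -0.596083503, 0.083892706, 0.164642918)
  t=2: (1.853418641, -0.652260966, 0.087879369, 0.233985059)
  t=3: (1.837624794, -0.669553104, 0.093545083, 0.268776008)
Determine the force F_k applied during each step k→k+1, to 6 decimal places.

F_0 = 12.975192 N
F_1 = -3.392001 N
F_2 = -0.859617 N

step 0→1:
  ẍ = (ẋ'−ẋ)/dt = (-0.596083503−-0.792750600)/0.024214 = 8.122041
  θ̈ = (θ̇'−θ̇)/dt = (0.164642918−0.327363162)/0.024214 = -6.720089
  sinθ=0.075893, cosθ=0.997116
  F = (M+m)·ẍ + m·l·cosθ·θ̈ − m·l·sinθ·θ̇² = 15.230548 + -2.252622 − 0.002734 = 12.975192
step 1→2:
  ẍ = (ẋ'−ẋ)/dt = (-0.652260966−-0.596083503)/0.024214 = -2.320041
  θ̈ = (θ̇'−θ̇)/dt = (0.233985059−0.164642918)/0.024214 = 2.863721
  sinθ=0.083794, cosθ=0.996483
  F = (M+m)·ẍ + m·l·cosθ·θ̈ − m·l·sinθ·θ̇² = -4.350568 + 0.959331 − 0.000764 = -3.392001
step 2→3:
  ẍ = (ẋ'−ẋ)/dt = (-0.669553104−-0.652260966)/0.024214 = -0.714138
  θ̈ = (θ̇'−θ̇)/dt = (0.268776008−0.233985059)/0.024214 = 1.436811
  sinθ=0.087766, cosθ=0.996141
  F = (M+m)·ẍ + m·l·cosθ·θ̈ − m·l·sinθ·θ̇² = -1.339160 + 0.481159 − 0.001615 = -0.859617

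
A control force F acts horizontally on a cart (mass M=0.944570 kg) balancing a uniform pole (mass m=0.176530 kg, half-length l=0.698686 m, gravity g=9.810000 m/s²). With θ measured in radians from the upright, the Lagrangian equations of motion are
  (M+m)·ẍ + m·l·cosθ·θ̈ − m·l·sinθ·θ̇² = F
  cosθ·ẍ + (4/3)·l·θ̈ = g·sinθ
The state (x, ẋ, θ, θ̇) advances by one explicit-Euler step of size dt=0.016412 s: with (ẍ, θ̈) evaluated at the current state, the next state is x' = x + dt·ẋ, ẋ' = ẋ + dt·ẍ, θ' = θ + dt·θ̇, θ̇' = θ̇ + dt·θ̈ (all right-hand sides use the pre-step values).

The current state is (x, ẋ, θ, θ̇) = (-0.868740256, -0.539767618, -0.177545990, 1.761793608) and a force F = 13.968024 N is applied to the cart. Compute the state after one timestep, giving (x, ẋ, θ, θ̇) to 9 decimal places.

(-0.877598922, -0.306254774, -0.148631433, 1.484547494)

sinθ=-0.176614675, cosθ=0.984280070
temp = (F + m·l·θ̇²·sinθ)/(M+m) = (13.968024 + -0.067614121)/1.121100 = 12.398902755
θ̈ = (g·sinθ − cosθ·temp)/(l·(4/3 − m·cos²θ/(M+m))) = -16.892890209
ẍ = temp − m·l·θ̈·cosθ/(M+m) = 14.228177173
Euler: x'=-0.868740256+0.016412·-0.539767618=-0.877598922, ẋ'=-0.539767618+0.016412·14.228177173=-0.306254774
       θ'=-0.177545990+0.016412·1.761793608=-0.148631433, θ̇'=1.761793608+0.016412·-16.892890209=1.484547494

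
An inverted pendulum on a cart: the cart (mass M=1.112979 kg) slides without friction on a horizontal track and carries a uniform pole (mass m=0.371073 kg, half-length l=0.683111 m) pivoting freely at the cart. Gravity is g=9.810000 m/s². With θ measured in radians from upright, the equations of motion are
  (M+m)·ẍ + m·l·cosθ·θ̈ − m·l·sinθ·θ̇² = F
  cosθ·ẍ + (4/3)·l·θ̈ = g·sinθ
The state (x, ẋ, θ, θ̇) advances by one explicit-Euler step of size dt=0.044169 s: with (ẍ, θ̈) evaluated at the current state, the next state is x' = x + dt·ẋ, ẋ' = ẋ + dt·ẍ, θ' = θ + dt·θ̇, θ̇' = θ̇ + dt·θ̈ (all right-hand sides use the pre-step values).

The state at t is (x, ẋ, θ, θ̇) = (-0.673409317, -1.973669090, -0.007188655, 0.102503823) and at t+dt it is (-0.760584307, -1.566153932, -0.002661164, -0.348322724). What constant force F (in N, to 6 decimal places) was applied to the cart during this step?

F = 11.105077 N

ẍ = (ẋ'−ẋ)/dt = (-1.566153932−-1.973669090)/0.044169 = 9.226271
θ̈ = (θ̇'−θ̇)/dt = (-0.348322724−0.102503823)/0.044169 = -10.206854
sinθ=-0.007189, cosθ=0.999974
F = (M+m)·ẍ + m·l·cosθ·θ̈ − m·l·sinθ·θ̇² = 13.692266 + -2.587208 − -0.000019 = 11.105077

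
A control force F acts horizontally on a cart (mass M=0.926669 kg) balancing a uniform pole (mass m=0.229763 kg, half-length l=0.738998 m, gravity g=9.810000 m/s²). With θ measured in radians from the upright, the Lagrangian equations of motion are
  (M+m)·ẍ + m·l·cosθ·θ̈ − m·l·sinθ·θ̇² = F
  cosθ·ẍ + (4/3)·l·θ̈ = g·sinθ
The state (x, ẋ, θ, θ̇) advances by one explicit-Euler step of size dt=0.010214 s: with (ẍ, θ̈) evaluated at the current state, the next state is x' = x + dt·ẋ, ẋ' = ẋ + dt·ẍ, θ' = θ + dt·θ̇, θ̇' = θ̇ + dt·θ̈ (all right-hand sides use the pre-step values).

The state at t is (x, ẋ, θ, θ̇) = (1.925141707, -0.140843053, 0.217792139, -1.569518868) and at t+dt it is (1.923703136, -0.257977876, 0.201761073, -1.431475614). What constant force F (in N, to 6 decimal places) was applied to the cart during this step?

F = -11.111837 N

ẍ = (ẋ'−ẋ)/dt = (-0.257977876−-0.140843053)/0.010214 = -11.468066
θ̈ = (θ̇'−θ̇)/dt = (-1.431475614−-1.569518868)/0.010214 = 13.515102
sinθ=0.216074, cosθ=0.976377
F = (M+m)·ẍ + m·l·cosθ·θ̈ − m·l·sinθ·θ̇² = -13.262038 + 2.240579 − 0.090377 = -11.111837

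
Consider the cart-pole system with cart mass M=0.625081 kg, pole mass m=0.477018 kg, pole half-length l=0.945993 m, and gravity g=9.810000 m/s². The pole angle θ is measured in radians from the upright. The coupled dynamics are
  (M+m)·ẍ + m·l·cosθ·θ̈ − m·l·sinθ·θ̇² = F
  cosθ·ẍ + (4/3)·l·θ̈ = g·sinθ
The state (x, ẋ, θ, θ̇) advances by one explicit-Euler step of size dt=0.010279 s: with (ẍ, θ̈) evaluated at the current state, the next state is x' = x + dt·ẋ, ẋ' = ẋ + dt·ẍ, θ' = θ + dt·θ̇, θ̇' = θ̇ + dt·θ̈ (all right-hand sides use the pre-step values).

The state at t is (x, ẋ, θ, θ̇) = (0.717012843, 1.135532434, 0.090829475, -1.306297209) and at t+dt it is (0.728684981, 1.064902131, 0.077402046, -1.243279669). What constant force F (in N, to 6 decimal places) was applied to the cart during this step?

ẍ = (ẋ'−ẋ)/dt = (1.064902131−1.135532434)/0.010279 = -6.871320
θ̈ = (θ̇'−θ̇)/dt = (-1.243279669−-1.306297209)/0.010279 = 6.130707
sinθ=0.090705, cosθ=0.995878
F = (M+m)·ẍ + m·l·cosθ·θ̈ − m·l·sinθ·θ̇² = -7.572875 + 2.755113 − 0.069845 = -4.887608

F = -4.887608 N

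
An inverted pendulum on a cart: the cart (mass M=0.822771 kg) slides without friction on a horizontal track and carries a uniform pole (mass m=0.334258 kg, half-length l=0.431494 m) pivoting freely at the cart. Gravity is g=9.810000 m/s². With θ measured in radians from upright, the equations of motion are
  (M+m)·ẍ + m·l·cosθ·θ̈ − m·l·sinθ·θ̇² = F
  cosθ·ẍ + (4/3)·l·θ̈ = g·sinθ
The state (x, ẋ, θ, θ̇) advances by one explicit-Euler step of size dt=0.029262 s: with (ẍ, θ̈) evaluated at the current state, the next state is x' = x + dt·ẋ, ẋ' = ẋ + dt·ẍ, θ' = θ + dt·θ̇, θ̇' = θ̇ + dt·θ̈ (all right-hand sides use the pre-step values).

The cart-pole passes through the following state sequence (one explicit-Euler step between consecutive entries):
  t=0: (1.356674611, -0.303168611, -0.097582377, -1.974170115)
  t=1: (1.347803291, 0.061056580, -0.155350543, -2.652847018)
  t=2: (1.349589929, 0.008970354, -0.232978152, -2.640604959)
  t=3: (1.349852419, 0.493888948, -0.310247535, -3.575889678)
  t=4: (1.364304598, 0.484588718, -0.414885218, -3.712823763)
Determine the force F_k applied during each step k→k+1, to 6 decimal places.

step 0→1:
  ẍ = (ẋ'−ẋ)/dt = (0.061056580−-0.303168611)/0.029262 = 12.447037
  θ̈ = (θ̇'−θ̇)/dt = (-2.652847018−-1.974170115)/0.029262 = -23.193114
  sinθ=-0.097428, cosθ=0.995243
  F = (M+m)·ẍ + m·l·cosθ·θ̈ − m·l·sinθ·θ̇² = 14.401583 + -3.329236 − -0.054766 = 11.127112
step 1→2:
  ẍ = (ẋ'−ẋ)/dt = (0.008970354−0.061056580)/0.029262 = -1.779995
  θ̈ = (θ̇'−θ̇)/dt = (-2.640604959−-2.652847018)/0.029262 = 0.418360
  sinθ=-0.154726, cosθ=0.987957
  F = (M+m)·ẍ + m·l·cosθ·θ̈ − m·l·sinθ·θ̇² = -2.059506 + 0.059614 − -0.157053 = -1.842840
step 2→3:
  ẍ = (ẋ'−ẋ)/dt = (0.493888948−0.008970354)/0.029262 = 16.571615
  θ̈ = (θ̇'−θ̇)/dt = (-3.575889678−-2.640604959)/0.029262 = -31.962433
  sinθ=-0.230876, cosθ=0.972983
  F = (M+m)·ẍ + m·l·cosθ·θ̈ − m·l·sinθ·θ̇² = 19.173839 + -4.485406 − -0.232190 = 14.920623
step 3→4:
  ẍ = (ẋ'−ẋ)/dt = (0.484588718−0.493888948)/0.029262 = -0.317826
  θ̈ = (θ̇'−θ̇)/dt = (-3.712823763−-3.575889678)/0.029262 = -4.679587
  sinθ=-0.305294, cosθ=0.952258
  F = (M+m)·ẍ + m·l·cosθ·θ̈ − m·l·sinθ·θ̇² = -0.367734 + -0.642716 − -0.563046 = -0.447404

F_0 = 11.127112 N
F_1 = -1.842840 N
F_2 = 14.920623 N
F_3 = -0.447404 N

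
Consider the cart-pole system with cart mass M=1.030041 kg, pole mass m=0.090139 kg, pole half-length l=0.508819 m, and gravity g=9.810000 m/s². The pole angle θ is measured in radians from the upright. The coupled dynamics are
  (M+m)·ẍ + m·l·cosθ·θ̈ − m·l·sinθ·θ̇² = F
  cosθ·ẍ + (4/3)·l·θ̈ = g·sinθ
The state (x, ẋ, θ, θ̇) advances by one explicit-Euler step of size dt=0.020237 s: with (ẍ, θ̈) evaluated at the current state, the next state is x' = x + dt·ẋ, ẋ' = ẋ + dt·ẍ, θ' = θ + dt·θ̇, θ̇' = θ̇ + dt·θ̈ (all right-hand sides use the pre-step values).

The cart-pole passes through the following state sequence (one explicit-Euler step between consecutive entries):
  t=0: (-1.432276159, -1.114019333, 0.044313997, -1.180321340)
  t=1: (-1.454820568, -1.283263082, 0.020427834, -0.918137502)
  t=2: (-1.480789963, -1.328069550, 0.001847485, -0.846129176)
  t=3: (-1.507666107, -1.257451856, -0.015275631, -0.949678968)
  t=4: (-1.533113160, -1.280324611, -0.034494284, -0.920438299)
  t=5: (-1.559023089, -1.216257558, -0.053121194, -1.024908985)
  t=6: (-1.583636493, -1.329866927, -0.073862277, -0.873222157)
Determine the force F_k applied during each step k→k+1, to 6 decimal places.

step 0→1:
  ẍ = (ẋ'−ẋ)/dt = (-1.283263082−-1.114019333)/0.020237 = -8.363085
  θ̈ = (θ̇'−θ̇)/dt = (-0.918137502−-1.180321340)/0.020237 = 12.955667
  sinθ=0.044299, cosθ=0.999018
  F = (M+m)·ẍ + m·l·cosθ·θ̈ − m·l·sinθ·θ̇² = -9.368160 + 0.593621 − 0.002831 = -8.777370
step 1→2:
  ẍ = (ẋ'−ẋ)/dt = (-1.328069550−-1.283263082)/0.020237 = -2.214086
  θ̈ = (θ̇'−θ̇)/dt = (-0.846129176−-0.918137502)/0.020237 = 3.558251
  sinθ=0.020426, cosθ=0.999791
  F = (M+m)·ẍ + m·l·cosθ·θ̈ − m·l·sinθ·θ̇² = -2.480175 + 0.163163 − 0.000790 = -2.317802
step 2→3:
  ẍ = (ẋ'−ẋ)/dt = (-1.257451856−-1.328069550)/0.020237 = 3.489534
  θ̈ = (θ̇'−θ̇)/dt = (-0.949678968−-0.846129176)/0.020237 = -5.116855
  sinθ=0.001847, cosθ=0.999998
  F = (M+m)·ẍ + m·l·cosθ·θ̈ − m·l·sinθ·θ̇² = 3.908906 + -0.234681 − 0.000061 = 3.674164
step 3→4:
  ẍ = (ẋ'−ẋ)/dt = (-1.280324611−-1.257451856)/0.020237 = -1.130244
  θ̈ = (θ̇'−θ̇)/dt = (-0.920438299−-0.949678968)/0.020237 = 1.444911
  sinθ=-0.015275, cosθ=0.999883
  F = (M+m)·ẍ + m·l·cosθ·θ̈ − m·l·sinθ·θ̇² = -1.266077 + 0.066262 − -0.000632 = -1.199183
step 4→5:
  ẍ = (ẋ'−ẋ)/dt = (-1.216257558−-1.280324611)/0.020237 = 3.165837
  θ̈ = (θ̇'−θ̇)/dt = (-1.024908985−-0.920438299)/0.020237 = -5.162360
  sinθ=-0.034487, cosθ=0.999405
  F = (M+m)·ẍ + m·l·cosθ·θ̈ − m·l·sinθ·θ̇² = 3.546308 + -0.236628 − -0.001340 = 3.311020
step 5→6:
  ẍ = (ẋ'−ẋ)/dt = (-1.329866927−-1.216257558)/0.020237 = -5.613943
  θ̈ = (θ̇'−θ̇)/dt = (-0.873222157−-1.024908985)/0.020237 = 7.495520
  sinθ=-0.053096, cosθ=0.998589
  F = (M+m)·ẍ + m·l·cosθ·θ̈ − m·l·sinθ·θ̇² = -6.288627 + 0.343293 − -0.002558 = -5.942776

F_0 = -8.777370 N
F_1 = -2.317802 N
F_2 = 3.674164 N
F_3 = -1.199183 N
F_4 = 3.311020 N
F_5 = -5.942776 N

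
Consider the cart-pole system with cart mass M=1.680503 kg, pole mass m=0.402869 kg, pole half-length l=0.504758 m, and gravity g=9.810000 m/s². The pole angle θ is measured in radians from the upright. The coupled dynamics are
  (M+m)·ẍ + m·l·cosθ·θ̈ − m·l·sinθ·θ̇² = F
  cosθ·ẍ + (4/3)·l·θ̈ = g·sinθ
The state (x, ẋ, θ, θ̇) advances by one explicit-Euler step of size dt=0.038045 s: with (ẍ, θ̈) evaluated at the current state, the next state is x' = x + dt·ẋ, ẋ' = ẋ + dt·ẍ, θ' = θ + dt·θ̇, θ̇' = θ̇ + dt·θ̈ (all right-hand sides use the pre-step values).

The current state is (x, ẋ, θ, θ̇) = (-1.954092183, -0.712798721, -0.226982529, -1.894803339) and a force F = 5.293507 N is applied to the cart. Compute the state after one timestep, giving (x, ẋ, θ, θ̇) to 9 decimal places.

(-1.981210610, -0.590413739, -0.299070322, -2.196782179)

sinθ=-0.225038480, cosθ=0.974349877
temp = (F + m·l·θ̇²·sinθ)/(M+m) = (5.293507 + -0.164297944)/2.083372 = 2.461974652
θ̈ = (g·sinθ − cosθ·temp)/(l·(4/3 − m·cos²θ/(M+m))) = -7.937412013
ẍ = temp − m·l·θ̈·cosθ/(M+m) = 3.216848009
Euler: x'=-1.954092183+0.038045·-0.712798721=-1.981210610, ẋ'=-0.712798721+0.038045·3.216848009=-0.590413739
       θ'=-0.226982529+0.038045·-1.894803339=-0.299070322, θ̇'=-1.894803339+0.038045·-7.937412013=-2.196782179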